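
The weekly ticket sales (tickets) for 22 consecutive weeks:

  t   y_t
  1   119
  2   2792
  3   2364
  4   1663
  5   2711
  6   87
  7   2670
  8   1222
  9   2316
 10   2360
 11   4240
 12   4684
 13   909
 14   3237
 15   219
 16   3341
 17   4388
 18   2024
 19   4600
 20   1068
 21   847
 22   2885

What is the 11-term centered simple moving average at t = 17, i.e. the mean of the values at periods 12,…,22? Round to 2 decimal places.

Sum of periods 12–22: 4684 + 909 + 3237 + 219 + 3341 + 4388 + 2024 + 4600 + 1068 + 847 + 2885 = 28202
Divide by 11: 28202 / 11 = 2563.82

2563.82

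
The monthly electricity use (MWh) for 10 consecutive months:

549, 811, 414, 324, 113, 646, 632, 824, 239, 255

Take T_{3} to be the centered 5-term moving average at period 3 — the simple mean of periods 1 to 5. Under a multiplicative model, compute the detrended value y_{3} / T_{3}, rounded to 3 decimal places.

Trend T_3 = (549 + 811 + 414 + 324 + 113) / 5 = 2211/5 = 442.20000
Ratio to trend: 414 / 442.20000 = 0.936

0.936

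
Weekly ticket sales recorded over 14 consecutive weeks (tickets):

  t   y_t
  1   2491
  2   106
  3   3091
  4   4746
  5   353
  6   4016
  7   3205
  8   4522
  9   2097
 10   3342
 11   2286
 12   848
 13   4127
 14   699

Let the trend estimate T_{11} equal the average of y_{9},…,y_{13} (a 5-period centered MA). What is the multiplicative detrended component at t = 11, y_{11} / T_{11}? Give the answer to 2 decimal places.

Trend T_11 = (2097 + 3342 + 2286 + 848 + 4127) / 5 = 12700/5 = 2540.0000
Ratio to trend: 2286 / 2540.0000 = 0.90

0.90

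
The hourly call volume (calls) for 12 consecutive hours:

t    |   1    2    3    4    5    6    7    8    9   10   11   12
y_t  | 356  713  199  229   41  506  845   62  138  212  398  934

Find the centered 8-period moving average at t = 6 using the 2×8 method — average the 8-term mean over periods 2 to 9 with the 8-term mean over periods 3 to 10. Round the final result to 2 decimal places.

310.31

Sum over 2–9: 713 + 199 + 229 + 41 + 506 + 845 + 62 + 138 = 2733
Sum over 3–10: 199 + 229 + 41 + 506 + 845 + 62 + 138 + 212 = 2232
CMA at t=6 = (2733 + 2232) / (2·8) = 4965 / 16 = 310.31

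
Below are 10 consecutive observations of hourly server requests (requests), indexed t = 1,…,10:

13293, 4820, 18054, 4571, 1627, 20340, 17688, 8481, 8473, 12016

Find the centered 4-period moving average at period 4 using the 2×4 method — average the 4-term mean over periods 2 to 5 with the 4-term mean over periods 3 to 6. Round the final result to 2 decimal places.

9208.00

Sum over 2–5: 4820 + 18054 + 4571 + 1627 = 29072
Sum over 3–6: 18054 + 4571 + 1627 + 20340 = 44592
CMA at t=4 = (29072 + 44592) / (2·4) = 73664 / 8 = 9208.00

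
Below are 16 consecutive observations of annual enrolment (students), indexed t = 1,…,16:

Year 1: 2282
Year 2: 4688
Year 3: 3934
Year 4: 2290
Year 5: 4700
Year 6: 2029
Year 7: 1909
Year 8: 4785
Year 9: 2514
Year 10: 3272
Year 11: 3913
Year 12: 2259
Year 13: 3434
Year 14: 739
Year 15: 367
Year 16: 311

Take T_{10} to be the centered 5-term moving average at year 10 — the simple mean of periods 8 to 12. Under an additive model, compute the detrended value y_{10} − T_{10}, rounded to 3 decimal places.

-76.600

Trend T_10 = (4785 + 2514 + 3272 + 3913 + 2259) / 5 = 16743/5 = 3348.60000
Detrended value: 3272 − 3348.60000 = -76.600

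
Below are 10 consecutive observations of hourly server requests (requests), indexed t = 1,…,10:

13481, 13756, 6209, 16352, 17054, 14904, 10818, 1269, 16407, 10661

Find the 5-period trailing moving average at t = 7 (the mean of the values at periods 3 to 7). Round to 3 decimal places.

Sum of periods 3–7: 6209 + 16352 + 17054 + 14904 + 10818 = 65337
Divide by 5: 65337 / 5 = 13067.400

13067.400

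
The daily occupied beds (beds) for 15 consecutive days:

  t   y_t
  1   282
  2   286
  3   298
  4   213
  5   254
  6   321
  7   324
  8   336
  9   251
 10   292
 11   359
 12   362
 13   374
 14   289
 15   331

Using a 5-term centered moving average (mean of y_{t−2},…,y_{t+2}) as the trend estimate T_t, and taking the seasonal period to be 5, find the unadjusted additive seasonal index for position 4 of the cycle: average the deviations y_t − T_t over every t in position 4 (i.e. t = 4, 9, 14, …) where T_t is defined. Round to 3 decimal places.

-61.400

Season position 4 occurs at t = 4, 9 (where T_t is defined).
t=4: T_4 = 274.40000; y_4 − T_4 = 213 − 274.40000 = -61.40000
t=9: T_9 = 312.40000; y_9 − T_9 = 251 − 312.40000 = -61.40000
Mean deviation: (-61.40000 + -61.40000) / 2 = -61.400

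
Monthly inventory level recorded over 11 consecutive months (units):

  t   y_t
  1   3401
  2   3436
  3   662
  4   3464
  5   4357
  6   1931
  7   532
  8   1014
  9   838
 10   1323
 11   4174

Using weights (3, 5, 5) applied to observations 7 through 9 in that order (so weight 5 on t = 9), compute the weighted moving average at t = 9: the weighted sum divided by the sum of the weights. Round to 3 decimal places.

835.077

Weighted sum: 3·532 + 5·1014 + 5·838 = 1596 + 5070 + 4190 = 10856
Weight total: 3 + 5 + 5 = 13
WMA = 10856 / 13 = 835.077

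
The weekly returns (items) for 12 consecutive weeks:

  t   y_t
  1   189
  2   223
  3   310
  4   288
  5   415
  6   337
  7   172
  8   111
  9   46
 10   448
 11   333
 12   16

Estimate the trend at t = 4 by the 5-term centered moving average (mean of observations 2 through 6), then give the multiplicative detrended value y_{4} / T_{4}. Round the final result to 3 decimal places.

Trend T_4 = (223 + 310 + 288 + 415 + 337) / 5 = 1573/5 = 314.60000
Ratio to trend: 288 / 314.60000 = 0.915

0.915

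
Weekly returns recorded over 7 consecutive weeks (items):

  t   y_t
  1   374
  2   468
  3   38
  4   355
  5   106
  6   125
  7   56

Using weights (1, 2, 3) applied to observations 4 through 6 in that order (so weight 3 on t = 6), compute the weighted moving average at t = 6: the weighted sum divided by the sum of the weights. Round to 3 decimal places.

Weighted sum: 1·355 + 2·106 + 3·125 = 355 + 212 + 375 = 942
Weight total: 1 + 2 + 3 = 6
WMA = 942 / 6 = 157.000

157.000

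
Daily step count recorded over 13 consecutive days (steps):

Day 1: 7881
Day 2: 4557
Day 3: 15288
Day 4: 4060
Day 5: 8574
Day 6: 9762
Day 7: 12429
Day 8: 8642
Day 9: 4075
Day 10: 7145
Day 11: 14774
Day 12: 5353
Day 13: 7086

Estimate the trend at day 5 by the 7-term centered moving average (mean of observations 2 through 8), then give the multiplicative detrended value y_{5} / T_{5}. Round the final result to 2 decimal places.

0.95

Trend T_5 = (4557 + 15288 + 4060 + 8574 + 9762 + 12429 + 8642) / 7 = 63312/7 = 9044.5714
Ratio to trend: 8574 / 9044.5714 = 0.95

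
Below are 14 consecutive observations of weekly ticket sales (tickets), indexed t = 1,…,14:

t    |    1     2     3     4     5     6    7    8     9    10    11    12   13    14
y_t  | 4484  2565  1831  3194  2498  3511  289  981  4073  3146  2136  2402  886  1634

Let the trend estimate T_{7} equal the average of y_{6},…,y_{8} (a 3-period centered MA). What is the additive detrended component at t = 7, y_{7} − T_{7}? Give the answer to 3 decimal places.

Trend T_7 = (3511 + 289 + 981) / 3 = 4781/3 = 1593.66667
Detrended value: 289 − 1593.66667 = -1304.667

-1304.667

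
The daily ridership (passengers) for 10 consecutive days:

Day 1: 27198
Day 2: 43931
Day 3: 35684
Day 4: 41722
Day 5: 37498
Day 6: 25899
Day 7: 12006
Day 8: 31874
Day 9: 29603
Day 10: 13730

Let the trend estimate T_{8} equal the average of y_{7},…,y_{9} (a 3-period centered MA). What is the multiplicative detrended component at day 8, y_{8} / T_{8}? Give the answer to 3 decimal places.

Trend T_8 = (12006 + 31874 + 29603) / 3 = 73483/3 = 24494.33333
Ratio to trend: 31874 / 24494.33333 = 1.301

1.301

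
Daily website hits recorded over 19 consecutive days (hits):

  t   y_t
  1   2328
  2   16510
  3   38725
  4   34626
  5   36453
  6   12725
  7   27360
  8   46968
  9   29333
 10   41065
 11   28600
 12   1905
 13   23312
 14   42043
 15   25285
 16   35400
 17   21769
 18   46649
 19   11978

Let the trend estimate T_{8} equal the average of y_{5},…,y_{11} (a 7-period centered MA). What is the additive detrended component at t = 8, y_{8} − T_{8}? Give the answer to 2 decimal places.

15181.71

Trend T_8 = (36453 + 12725 + 27360 + 46968 + 29333 + 41065 + 28600) / 7 = 222504/7 = 31786.2857
Detrended value: 46968 − 31786.2857 = 15181.71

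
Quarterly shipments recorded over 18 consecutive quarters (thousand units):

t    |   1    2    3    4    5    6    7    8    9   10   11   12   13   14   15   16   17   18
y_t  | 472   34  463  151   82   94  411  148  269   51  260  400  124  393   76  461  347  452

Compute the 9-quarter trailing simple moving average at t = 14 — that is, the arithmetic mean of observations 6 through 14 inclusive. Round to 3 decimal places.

Sum of periods 6–14: 94 + 411 + 148 + 269 + 51 + 260 + 400 + 124 + 393 = 2150
Divide by 9: 2150 / 9 = 238.889

238.889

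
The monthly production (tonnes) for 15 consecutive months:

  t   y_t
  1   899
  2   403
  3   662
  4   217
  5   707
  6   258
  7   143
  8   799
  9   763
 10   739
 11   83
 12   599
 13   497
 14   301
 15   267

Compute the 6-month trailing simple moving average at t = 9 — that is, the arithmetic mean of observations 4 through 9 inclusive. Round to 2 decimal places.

481.17

Sum of periods 4–9: 217 + 707 + 258 + 143 + 799 + 763 = 2887
Divide by 6: 2887 / 6 = 481.17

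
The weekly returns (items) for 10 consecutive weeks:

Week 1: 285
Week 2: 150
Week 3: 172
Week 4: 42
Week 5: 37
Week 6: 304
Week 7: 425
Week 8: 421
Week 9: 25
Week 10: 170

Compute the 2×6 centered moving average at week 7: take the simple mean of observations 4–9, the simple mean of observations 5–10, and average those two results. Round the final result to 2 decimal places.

219.67

Sum over 4–9: 42 + 37 + 304 + 425 + 421 + 25 = 1254
Sum over 5–10: 37 + 304 + 425 + 421 + 25 + 170 = 1382
CMA at t=7 = (1254 + 1382) / (2·6) = 2636 / 12 = 219.67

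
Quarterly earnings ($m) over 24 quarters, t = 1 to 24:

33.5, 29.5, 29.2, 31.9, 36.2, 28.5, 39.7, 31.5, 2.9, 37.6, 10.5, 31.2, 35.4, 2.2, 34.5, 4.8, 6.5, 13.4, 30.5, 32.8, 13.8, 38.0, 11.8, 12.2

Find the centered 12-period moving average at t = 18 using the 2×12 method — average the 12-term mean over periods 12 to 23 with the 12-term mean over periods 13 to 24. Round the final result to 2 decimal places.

Sum over 12–23: 31.2 + 35.4 + 2.2 + 34.5 + 4.8 + 6.5 + 13.4 + 30.5 + 32.8 + 13.8 + 38.0 + 11.8 = 254.9
Sum over 13–24: 35.4 + 2.2 + 34.5 + 4.8 + 6.5 + 13.4 + 30.5 + 32.8 + 13.8 + 38.0 + 11.8 + 12.2 = 235.9
CMA at t=18 = (254.9 + 235.9) / (2·12) = 490.8 / 24 = 20.45

20.45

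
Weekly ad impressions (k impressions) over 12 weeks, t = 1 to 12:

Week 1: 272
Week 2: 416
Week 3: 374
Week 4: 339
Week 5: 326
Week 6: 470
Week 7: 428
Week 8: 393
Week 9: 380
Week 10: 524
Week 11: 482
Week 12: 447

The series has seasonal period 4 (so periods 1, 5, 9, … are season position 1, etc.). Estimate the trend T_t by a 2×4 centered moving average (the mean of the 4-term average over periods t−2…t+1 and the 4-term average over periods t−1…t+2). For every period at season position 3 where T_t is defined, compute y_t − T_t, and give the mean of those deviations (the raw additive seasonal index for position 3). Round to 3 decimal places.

17.000

Season position 3 occurs at t = 3, 7 (where T_t is defined).
t=3: T_3 = 357.00000; y_3 − T_3 = 374 − 357.00000 = 17.00000
t=7: T_7 = 411.00000; y_7 − T_7 = 428 − 411.00000 = 17.00000
Mean deviation: (17.00000 + 17.00000) / 2 = 17.000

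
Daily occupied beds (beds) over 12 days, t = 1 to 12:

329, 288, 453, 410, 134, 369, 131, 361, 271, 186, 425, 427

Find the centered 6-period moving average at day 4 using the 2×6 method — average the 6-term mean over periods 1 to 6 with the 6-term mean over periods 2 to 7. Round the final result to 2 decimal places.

Sum over 1–6: 329 + 288 + 453 + 410 + 134 + 369 = 1983
Sum over 2–7: 288 + 453 + 410 + 134 + 369 + 131 = 1785
CMA at t=4 = (1983 + 1785) / (2·6) = 3768 / 12 = 314.00

314.00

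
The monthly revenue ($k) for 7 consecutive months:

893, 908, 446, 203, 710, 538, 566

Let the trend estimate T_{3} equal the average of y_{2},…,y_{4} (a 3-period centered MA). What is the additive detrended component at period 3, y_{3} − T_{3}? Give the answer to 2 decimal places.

-73.00

Trend T_3 = (908 + 446 + 203) / 3 = 1557/3 = 519.0000
Detrended value: 446 − 519.0000 = -73.00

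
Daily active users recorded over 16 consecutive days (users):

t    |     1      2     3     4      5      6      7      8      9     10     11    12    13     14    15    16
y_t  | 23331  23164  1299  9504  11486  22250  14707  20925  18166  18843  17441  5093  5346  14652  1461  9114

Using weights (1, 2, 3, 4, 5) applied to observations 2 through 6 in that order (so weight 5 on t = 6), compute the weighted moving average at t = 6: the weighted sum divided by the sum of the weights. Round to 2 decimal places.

Weighted sum: 1·23164 + 2·1299 + 3·9504 + 4·11486 + 5·22250 = 23164 + 2598 + 28512 + 45944 + 111250 = 211468
Weight total: 1 + 2 + 3 + 4 + 5 = 15
WMA = 211468 / 15 = 14097.87

14097.87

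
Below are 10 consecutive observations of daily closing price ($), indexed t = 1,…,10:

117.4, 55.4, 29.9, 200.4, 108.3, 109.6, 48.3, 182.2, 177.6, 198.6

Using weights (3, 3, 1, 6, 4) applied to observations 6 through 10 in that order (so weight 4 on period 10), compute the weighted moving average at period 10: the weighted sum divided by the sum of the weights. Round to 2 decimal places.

147.99

Weighted sum: 3·109.6 + 3·48.3 + 1·182.2 + 6·177.6 + 4·198.6 = 328.8 + 144.9 + 182.2 + 1065.6 + 794.4 = 2515.9
Weight total: 3 + 3 + 1 + 6 + 4 = 17
WMA = 2515.9 / 17 = 147.99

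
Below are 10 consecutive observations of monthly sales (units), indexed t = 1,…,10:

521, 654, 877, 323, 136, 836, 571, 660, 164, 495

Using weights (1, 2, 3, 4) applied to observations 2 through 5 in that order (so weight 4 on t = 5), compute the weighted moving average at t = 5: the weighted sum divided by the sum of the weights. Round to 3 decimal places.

Weighted sum: 1·654 + 2·877 + 3·323 + 4·136 = 654 + 1754 + 969 + 544 = 3921
Weight total: 1 + 2 + 3 + 4 = 10
WMA = 3921 / 10 = 392.100

392.100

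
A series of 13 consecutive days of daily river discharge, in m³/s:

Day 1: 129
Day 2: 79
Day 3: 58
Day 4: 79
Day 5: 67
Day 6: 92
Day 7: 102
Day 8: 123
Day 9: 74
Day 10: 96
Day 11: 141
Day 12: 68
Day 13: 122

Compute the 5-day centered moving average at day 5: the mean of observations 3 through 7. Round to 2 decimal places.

Sum of periods 3–7: 58 + 79 + 67 + 92 + 102 = 398
Divide by 5: 398 / 5 = 79.60

79.60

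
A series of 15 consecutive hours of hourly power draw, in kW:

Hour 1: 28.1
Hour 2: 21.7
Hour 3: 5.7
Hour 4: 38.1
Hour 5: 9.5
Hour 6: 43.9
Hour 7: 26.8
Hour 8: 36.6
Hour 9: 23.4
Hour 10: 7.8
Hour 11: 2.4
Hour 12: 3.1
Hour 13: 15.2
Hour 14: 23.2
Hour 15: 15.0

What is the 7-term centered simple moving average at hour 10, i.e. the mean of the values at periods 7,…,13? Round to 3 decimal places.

16.471

Sum of periods 7–13: 26.8 + 36.6 + 23.4 + 7.8 + 2.4 + 3.1 + 15.2 = 115.3
Divide by 7: 115.3 / 7 = 16.471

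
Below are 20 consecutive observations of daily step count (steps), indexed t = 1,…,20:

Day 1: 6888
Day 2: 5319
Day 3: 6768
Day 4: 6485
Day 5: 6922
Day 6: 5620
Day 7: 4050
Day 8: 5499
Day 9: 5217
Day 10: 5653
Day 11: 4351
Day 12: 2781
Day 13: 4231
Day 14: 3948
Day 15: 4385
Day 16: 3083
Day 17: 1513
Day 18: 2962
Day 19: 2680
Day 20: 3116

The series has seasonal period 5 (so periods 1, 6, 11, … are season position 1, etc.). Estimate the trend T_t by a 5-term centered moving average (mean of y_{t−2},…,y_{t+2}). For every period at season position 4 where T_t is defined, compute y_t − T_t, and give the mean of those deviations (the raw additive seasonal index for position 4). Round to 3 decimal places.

262.533

Season position 4 occurs at t = 4, 9, 14 (where T_t is defined).
t=4: T_4 = 6222.80000; y_4 − T_4 = 6485 − 6222.80000 = 262.20000
t=9: T_9 = 4954.00000; y_9 − T_9 = 5217 − 4954.00000 = 263.00000
t=14: T_14 = 3685.60000; y_14 − T_14 = 3948 − 3685.60000 = 262.40000
Mean deviation: (262.20000 + 263.00000 + 262.40000) / 3 = 262.533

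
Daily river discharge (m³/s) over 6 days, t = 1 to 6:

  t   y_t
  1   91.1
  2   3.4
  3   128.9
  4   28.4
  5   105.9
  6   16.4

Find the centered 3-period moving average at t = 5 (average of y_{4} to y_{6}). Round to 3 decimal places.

Sum of periods 4–6: 28.4 + 105.9 + 16.4 = 150.7
Divide by 3: 150.7 / 3 = 50.233

50.233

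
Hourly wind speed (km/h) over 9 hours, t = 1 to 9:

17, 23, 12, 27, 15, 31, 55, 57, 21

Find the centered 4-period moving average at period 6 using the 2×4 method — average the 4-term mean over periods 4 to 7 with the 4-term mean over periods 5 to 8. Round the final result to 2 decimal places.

Sum over 4–7: 27 + 15 + 31 + 55 = 128
Sum over 5–8: 15 + 31 + 55 + 57 = 158
CMA at t=6 = (128 + 158) / (2·4) = 286 / 8 = 35.75

35.75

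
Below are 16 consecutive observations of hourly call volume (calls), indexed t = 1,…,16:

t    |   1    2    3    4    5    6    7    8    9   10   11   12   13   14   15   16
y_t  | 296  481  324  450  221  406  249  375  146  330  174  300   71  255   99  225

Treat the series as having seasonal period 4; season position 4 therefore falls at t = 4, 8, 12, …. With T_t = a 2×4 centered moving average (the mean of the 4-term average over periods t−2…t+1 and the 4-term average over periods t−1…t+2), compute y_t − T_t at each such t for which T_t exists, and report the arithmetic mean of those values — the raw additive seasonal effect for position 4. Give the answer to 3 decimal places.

90.500

Season position 4 occurs at t = 4, 8, 12 (where T_t is defined).
t=4: T_4 = 359.62500; y_4 − T_4 = 450 − 359.62500 = 90.37500
t=8: T_8 = 284.50000; y_8 − T_8 = 375 − 284.50000 = 90.50000
t=12: T_12 = 209.37500; y_12 − T_12 = 300 − 209.37500 = 90.62500
Mean deviation: (90.37500 + 90.50000 + 90.62500) / 3 = 90.500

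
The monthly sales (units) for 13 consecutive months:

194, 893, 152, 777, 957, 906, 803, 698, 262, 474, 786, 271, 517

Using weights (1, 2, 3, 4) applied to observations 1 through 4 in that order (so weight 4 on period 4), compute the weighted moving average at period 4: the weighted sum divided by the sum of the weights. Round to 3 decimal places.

Weighted sum: 1·194 + 2·893 + 3·152 + 4·777 = 194 + 1786 + 456 + 3108 = 5544
Weight total: 1 + 2 + 3 + 4 = 10
WMA = 5544 / 10 = 554.400

554.400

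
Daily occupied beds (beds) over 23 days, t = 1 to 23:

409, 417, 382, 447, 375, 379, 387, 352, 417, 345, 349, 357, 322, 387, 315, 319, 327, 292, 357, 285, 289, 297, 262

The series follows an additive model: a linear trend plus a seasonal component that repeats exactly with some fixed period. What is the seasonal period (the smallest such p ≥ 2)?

5

First differences y_{t+1} − y_t: 8, -35, 65, -72, 4, 8, -35, 65, -72, 4, 8, -35, …
The difference pattern repeats every 5 terms and not for any smaller step, so p = 5.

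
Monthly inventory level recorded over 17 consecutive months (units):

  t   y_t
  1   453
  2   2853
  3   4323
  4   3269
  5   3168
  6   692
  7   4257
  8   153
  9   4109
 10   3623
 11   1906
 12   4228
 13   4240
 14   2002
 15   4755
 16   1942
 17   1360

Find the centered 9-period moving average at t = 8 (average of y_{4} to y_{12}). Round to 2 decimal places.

2822.78

Sum of periods 4–12: 3269 + 3168 + 692 + 4257 + 153 + 4109 + 3623 + 1906 + 4228 = 25405
Divide by 9: 25405 / 9 = 2822.78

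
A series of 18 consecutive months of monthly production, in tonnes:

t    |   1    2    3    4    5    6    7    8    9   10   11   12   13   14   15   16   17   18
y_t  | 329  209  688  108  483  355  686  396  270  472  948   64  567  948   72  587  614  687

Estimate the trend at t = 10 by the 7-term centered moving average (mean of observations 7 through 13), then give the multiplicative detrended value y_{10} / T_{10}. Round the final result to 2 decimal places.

Trend T_10 = (686 + 396 + 270 + 472 + 948 + 64 + 567) / 7 = 3403/7 = 486.1429
Ratio to trend: 472 / 486.1429 = 0.97

0.97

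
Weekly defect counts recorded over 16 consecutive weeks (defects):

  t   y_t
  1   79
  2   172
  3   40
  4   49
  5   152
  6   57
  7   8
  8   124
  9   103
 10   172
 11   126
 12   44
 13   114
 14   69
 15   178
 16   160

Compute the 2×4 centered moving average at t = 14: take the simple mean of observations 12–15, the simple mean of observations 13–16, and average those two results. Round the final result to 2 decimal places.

115.75

Sum over 12–15: 44 + 114 + 69 + 178 = 405
Sum over 13–16: 114 + 69 + 178 + 160 = 521
CMA at t=14 = (405 + 521) / (2·4) = 926 / 8 = 115.75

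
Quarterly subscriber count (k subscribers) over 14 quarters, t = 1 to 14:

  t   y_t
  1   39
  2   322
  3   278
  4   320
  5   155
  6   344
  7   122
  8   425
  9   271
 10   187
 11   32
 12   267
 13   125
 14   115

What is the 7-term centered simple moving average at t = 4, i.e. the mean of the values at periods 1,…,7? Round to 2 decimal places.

Sum of periods 1–7: 39 + 322 + 278 + 320 + 155 + 344 + 122 = 1580
Divide by 7: 1580 / 7 = 225.71

225.71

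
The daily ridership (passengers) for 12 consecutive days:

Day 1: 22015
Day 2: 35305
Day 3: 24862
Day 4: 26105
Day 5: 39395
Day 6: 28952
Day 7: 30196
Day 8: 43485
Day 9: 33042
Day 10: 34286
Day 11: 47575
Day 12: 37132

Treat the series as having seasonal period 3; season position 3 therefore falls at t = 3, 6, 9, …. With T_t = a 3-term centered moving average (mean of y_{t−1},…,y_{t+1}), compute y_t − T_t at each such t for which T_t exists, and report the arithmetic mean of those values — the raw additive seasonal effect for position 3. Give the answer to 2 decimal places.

-3895.56

Season position 3 occurs at t = 3, 6, 9 (where T_t is defined).
t=3: T_3 = 28757.3333; y_3 − T_3 = 24862 − 28757.3333 = -3895.3333
t=6: T_6 = 32847.6667; y_6 − T_6 = 28952 − 32847.6667 = -3895.6667
t=9: T_9 = 36937.6667; y_9 − T_9 = 33042 − 36937.6667 = -3895.6667
Mean deviation: (-3895.3333 + -3895.6667 + -3895.6667) / 3 = -3895.56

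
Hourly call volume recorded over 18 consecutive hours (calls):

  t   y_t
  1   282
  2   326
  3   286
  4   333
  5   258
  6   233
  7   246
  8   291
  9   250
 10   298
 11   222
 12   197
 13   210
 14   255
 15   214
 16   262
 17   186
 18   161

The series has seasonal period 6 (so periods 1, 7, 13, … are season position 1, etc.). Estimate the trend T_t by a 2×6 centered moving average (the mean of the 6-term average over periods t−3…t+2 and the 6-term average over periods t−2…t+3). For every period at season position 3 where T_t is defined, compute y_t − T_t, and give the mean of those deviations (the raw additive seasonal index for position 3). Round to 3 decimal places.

Season position 3 occurs at t = 9, 15 (where T_t is defined).
t=9: T_9 = 253.66667; y_9 − T_9 = 250 − 253.66667 = -3.66667
t=15: T_15 = 217.66667; y_15 − T_15 = 214 − 217.66667 = -3.66667
Mean deviation: (-3.66667 + -3.66667) / 2 = -3.667

-3.667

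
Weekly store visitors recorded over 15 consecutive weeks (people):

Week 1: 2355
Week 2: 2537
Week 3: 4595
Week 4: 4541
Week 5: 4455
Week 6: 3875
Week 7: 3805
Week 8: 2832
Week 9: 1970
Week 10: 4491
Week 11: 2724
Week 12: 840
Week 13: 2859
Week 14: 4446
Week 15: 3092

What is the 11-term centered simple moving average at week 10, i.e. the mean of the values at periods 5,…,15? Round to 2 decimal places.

Sum of periods 5–15: 4455 + 3875 + 3805 + 2832 + 1970 + 4491 + 2724 + 840 + 2859 + 4446 + 3092 = 35389
Divide by 11: 35389 / 11 = 3217.18

3217.18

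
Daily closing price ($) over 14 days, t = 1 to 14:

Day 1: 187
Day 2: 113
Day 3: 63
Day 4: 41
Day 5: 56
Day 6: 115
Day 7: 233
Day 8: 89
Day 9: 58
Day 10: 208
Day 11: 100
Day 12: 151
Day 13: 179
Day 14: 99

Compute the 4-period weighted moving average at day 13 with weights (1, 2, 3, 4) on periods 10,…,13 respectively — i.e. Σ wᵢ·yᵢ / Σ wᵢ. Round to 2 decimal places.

157.70

Weighted sum: 1·208 + 2·100 + 3·151 + 4·179 = 208 + 200 + 453 + 716 = 1577
Weight total: 1 + 2 + 3 + 4 = 10
WMA = 1577 / 10 = 157.70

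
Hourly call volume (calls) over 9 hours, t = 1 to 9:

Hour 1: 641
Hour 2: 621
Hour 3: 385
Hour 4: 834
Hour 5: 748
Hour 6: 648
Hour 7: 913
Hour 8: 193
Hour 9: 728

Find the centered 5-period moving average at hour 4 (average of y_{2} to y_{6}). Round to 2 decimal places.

647.20

Sum of periods 2–6: 621 + 385 + 834 + 748 + 648 = 3236
Divide by 5: 3236 / 5 = 647.20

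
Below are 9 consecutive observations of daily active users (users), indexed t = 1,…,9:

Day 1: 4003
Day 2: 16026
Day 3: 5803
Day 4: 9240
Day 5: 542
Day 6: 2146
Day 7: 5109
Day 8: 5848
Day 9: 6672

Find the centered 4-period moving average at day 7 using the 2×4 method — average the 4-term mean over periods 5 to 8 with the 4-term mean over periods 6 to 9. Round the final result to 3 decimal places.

4177.500

Sum over 5–8: 542 + 2146 + 5109 + 5848 = 13645
Sum over 6–9: 2146 + 5109 + 5848 + 6672 = 19775
CMA at t=7 = (13645 + 19775) / (2·4) = 33420 / 8 = 4177.500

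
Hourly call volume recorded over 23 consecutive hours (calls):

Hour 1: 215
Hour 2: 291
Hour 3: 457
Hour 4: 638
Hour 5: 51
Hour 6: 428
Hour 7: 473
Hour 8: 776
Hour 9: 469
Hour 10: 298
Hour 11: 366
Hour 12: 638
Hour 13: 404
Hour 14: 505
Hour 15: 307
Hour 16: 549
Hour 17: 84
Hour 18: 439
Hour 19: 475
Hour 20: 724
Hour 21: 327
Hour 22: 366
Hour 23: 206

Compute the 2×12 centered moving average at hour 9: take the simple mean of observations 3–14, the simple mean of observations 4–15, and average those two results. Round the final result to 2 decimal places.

Sum over 3–14: 457 + 638 + 51 + 428 + 473 + 776 + 469 + 298 + 366 + 638 + 404 + 505 = 5503
Sum over 4–15: 638 + 51 + 428 + 473 + 776 + 469 + 298 + 366 + 638 + 404 + 505 + 307 = 5353
CMA at t=9 = (5503 + 5353) / (2·12) = 10856 / 24 = 452.33

452.33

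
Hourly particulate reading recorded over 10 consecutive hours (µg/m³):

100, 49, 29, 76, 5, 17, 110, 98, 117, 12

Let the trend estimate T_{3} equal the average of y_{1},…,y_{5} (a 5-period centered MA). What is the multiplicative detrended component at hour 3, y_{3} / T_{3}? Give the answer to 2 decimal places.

Trend T_3 = (100 + 49 + 29 + 76 + 5) / 5 = 259/5 = 51.8000
Ratio to trend: 29 / 51.8000 = 0.56

0.56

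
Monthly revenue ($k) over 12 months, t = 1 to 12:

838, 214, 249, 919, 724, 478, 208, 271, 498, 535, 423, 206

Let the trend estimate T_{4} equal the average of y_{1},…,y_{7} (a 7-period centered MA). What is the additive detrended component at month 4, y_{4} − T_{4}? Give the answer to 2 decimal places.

Trend T_4 = (838 + 214 + 249 + 919 + 724 + 478 + 208) / 7 = 3630/7 = 518.5714
Detrended value: 919 − 518.5714 = 400.43

400.43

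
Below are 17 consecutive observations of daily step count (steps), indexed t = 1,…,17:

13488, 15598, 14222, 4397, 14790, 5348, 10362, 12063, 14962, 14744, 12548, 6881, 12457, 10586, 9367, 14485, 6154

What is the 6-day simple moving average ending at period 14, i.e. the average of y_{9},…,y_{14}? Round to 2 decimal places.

Sum of periods 9–14: 14962 + 14744 + 12548 + 6881 + 12457 + 10586 = 72178
Divide by 6: 72178 / 6 = 12029.67

12029.67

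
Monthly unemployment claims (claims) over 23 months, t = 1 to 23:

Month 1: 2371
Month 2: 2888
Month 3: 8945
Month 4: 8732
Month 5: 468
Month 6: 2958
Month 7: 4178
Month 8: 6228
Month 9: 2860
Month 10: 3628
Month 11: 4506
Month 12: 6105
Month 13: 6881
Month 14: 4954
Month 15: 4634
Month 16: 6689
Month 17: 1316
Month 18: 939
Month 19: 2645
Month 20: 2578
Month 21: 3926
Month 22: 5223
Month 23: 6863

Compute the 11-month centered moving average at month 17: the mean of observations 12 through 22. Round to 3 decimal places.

4171.818

Sum of periods 12–22: 6105 + 6881 + 4954 + 4634 + 6689 + 1316 + 939 + 2645 + 2578 + 3926 + 5223 = 45890
Divide by 11: 45890 / 11 = 4171.818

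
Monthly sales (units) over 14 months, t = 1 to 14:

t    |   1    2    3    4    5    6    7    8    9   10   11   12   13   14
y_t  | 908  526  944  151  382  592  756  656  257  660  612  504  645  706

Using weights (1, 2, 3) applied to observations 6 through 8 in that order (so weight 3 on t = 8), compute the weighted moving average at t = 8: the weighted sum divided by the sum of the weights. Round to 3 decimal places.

678.667

Weighted sum: 1·592 + 2·756 + 3·656 = 592 + 1512 + 1968 = 4072
Weight total: 1 + 2 + 3 = 6
WMA = 4072 / 6 = 678.667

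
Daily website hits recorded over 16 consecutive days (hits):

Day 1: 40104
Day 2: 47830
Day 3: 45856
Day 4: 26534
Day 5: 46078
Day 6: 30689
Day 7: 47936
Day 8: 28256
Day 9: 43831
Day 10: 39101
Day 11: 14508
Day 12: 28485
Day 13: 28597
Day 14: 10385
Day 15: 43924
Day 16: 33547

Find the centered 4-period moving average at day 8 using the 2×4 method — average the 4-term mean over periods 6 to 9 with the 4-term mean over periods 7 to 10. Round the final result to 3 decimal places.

Sum over 6–9: 30689 + 47936 + 28256 + 43831 = 150712
Sum over 7–10: 47936 + 28256 + 43831 + 39101 = 159124
CMA at t=8 = (150712 + 159124) / (2·4) = 309836 / 8 = 38729.500

38729.500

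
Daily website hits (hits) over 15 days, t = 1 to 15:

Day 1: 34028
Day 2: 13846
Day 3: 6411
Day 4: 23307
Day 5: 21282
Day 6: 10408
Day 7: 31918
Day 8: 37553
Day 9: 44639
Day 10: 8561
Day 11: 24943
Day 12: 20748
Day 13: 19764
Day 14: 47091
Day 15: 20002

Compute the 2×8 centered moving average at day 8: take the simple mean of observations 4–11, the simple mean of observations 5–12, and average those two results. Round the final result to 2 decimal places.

Sum over 4–11: 23307 + 21282 + 10408 + 31918 + 37553 + 44639 + 8561 + 24943 = 202611
Sum over 5–12: 21282 + 10408 + 31918 + 37553 + 44639 + 8561 + 24943 + 20748 = 200052
CMA at t=8 = (202611 + 200052) / (2·8) = 402663 / 16 = 25166.44

25166.44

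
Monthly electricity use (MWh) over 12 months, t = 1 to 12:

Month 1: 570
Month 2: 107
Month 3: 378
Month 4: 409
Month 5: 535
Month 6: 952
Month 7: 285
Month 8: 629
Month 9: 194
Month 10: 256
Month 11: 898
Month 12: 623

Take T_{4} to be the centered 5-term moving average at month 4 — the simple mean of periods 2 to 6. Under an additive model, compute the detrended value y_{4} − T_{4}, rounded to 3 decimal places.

-67.200

Trend T_4 = (107 + 378 + 409 + 535 + 952) / 5 = 2381/5 = 476.20000
Detrended value: 409 − 476.20000 = -67.200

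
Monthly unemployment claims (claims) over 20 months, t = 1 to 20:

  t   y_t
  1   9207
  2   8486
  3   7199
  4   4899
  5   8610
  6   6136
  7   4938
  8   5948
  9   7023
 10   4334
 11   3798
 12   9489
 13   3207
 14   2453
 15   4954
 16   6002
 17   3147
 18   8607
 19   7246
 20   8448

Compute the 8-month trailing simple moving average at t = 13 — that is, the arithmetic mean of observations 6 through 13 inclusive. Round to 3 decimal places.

Sum of periods 6–13: 6136 + 4938 + 5948 + 7023 + 4334 + 3798 + 9489 + 3207 = 44873
Divide by 8: 44873 / 8 = 5609.125

5609.125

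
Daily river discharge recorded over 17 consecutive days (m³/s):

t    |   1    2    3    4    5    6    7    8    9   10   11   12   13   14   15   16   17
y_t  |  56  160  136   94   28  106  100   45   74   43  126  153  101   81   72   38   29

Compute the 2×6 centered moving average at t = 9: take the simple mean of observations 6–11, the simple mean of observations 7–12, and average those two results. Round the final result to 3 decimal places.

86.250

Sum over 6–11: 106 + 100 + 45 + 74 + 43 + 126 = 494
Sum over 7–12: 100 + 45 + 74 + 43 + 126 + 153 = 541
CMA at t=9 = (494 + 541) / (2·6) = 1035 / 12 = 86.250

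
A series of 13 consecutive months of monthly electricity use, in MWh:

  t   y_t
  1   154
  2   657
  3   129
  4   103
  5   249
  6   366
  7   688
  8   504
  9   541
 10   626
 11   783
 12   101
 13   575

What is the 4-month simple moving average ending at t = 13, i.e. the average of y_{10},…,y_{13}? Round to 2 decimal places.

521.25

Sum of periods 10–13: 626 + 783 + 101 + 575 = 2085
Divide by 4: 2085 / 4 = 521.25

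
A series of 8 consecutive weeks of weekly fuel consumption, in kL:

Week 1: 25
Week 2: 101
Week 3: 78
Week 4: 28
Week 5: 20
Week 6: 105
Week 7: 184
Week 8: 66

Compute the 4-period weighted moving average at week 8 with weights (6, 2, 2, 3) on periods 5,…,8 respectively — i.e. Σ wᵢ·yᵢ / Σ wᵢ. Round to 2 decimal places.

68.92

Weighted sum: 6·20 + 2·105 + 2·184 + 3·66 = 120 + 210 + 368 + 198 = 896
Weight total: 6 + 2 + 2 + 3 = 13
WMA = 896 / 13 = 68.92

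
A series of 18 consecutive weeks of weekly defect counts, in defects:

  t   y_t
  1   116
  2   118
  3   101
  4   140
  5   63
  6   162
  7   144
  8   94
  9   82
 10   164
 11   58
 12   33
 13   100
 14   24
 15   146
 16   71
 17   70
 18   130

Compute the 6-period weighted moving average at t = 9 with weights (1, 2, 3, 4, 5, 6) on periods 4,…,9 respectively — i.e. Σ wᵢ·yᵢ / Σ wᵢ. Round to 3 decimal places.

Weighted sum: 1·140 + 2·63 + 3·162 + 4·144 + 5·94 + 6·82 = 140 + 126 + 486 + 576 + 470 + 492 = 2290
Weight total: 1 + 2 + 3 + 4 + 5 + 6 = 21
WMA = 2290 / 21 = 109.048

109.048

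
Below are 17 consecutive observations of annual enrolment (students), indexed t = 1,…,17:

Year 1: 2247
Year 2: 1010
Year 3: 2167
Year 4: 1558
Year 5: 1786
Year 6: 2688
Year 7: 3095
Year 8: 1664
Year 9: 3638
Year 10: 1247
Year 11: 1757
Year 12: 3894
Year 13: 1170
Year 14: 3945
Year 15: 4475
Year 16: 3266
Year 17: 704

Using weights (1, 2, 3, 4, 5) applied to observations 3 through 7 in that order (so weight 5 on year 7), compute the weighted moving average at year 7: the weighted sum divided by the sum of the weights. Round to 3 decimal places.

Weighted sum: 1·2167 + 2·1558 + 3·1786 + 4·2688 + 5·3095 = 2167 + 3116 + 5358 + 10752 + 15475 = 36868
Weight total: 1 + 2 + 3 + 4 + 5 = 15
WMA = 36868 / 15 = 2457.867

2457.867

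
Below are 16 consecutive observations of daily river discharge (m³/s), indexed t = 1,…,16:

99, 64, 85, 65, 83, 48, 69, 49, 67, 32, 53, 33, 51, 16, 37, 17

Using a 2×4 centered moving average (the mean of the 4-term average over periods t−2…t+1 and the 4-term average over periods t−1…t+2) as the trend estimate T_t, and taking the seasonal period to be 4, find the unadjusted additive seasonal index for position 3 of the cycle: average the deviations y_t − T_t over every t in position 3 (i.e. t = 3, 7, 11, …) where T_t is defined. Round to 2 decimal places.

8.75

Season position 3 occurs at t = 3, 7, 11 (where T_t is defined).
t=3: T_3 = 76.2500; y_3 − T_3 = 85 − 76.2500 = 8.7500
t=7: T_7 = 60.2500; y_7 − T_7 = 69 − 60.2500 = 8.7500
t=11: T_11 = 44.2500; y_11 − T_11 = 53 − 44.2500 = 8.7500
Mean deviation: (8.7500 + 8.7500 + 8.7500) / 3 = 8.75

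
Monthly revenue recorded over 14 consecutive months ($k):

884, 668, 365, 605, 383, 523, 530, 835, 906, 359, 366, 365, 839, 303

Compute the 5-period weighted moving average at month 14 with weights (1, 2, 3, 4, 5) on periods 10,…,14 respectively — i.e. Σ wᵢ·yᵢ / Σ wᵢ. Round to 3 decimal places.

470.467

Weighted sum: 1·359 + 2·366 + 3·365 + 4·839 + 5·303 = 359 + 732 + 1095 + 3356 + 1515 = 7057
Weight total: 1 + 2 + 3 + 4 + 5 = 15
WMA = 7057 / 15 = 470.467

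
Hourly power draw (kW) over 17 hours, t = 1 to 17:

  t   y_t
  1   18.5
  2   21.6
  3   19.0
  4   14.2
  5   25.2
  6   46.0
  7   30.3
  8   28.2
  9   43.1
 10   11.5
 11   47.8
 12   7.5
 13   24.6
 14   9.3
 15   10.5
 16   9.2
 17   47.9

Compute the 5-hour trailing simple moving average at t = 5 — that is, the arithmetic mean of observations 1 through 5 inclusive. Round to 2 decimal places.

Sum of periods 1–5: 18.5 + 21.6 + 19.0 + 14.2 + 25.2 = 98.5
Divide by 5: 98.5 / 5 = 19.70

19.70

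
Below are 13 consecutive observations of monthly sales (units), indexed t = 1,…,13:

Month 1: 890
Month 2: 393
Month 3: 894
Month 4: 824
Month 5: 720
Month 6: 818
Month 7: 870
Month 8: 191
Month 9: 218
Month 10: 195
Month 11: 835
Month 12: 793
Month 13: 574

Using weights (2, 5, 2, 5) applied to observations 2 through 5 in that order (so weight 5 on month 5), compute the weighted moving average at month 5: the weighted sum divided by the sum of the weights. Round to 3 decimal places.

750.286

Weighted sum: 2·393 + 5·894 + 2·824 + 5·720 = 786 + 4470 + 1648 + 3600 = 10504
Weight total: 2 + 5 + 2 + 5 = 14
WMA = 10504 / 14 = 750.286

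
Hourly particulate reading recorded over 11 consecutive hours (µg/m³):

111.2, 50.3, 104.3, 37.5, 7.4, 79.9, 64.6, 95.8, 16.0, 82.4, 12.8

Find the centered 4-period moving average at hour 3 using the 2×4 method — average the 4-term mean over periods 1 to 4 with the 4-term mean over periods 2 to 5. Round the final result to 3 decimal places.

62.850

Sum over 1–4: 111.2 + 50.3 + 104.3 + 37.5 = 303.3
Sum over 2–5: 50.3 + 104.3 + 37.5 + 7.4 = 199.5
CMA at t=3 = (303.3 + 199.5) / (2·4) = 502.8 / 8 = 62.850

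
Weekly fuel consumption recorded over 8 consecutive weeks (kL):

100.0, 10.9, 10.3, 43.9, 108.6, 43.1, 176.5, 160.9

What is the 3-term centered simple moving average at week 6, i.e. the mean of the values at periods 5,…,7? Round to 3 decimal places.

109.400

Sum of periods 5–7: 108.6 + 43.1 + 176.5 = 328.2
Divide by 3: 328.2 / 3 = 109.400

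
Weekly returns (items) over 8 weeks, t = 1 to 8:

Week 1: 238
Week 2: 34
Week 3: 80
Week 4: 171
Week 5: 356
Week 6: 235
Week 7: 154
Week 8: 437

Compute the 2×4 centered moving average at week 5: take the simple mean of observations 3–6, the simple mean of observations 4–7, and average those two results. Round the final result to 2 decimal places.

Sum over 3–6: 80 + 171 + 356 + 235 = 842
Sum over 4–7: 171 + 356 + 235 + 154 = 916
CMA at t=5 = (842 + 916) / (2·4) = 1758 / 8 = 219.75

219.75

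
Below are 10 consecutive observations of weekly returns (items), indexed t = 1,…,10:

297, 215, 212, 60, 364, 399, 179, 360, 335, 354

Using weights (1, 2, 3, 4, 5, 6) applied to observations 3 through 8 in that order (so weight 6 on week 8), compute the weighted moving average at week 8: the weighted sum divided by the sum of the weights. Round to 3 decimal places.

Weighted sum: 1·212 + 2·60 + 3·364 + 4·399 + 5·179 + 6·360 = 212 + 120 + 1092 + 1596 + 895 + 2160 = 6075
Weight total: 1 + 2 + 3 + 4 + 5 + 6 = 21
WMA = 6075 / 21 = 289.286

289.286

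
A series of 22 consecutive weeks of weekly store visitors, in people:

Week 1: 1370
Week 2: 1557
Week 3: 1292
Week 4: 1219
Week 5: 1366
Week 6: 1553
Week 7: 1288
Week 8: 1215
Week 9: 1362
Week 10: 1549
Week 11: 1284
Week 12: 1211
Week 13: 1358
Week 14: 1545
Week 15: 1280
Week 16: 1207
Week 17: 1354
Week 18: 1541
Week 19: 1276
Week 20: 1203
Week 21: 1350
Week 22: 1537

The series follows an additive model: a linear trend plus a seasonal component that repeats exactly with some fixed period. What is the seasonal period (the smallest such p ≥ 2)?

First differences y_{t+1} − y_t: 187, -265, -73, 147, 187, -265, -73, 147, 187, -265, …
The difference pattern repeats every 4 terms and not for any smaller step, so p = 4.

4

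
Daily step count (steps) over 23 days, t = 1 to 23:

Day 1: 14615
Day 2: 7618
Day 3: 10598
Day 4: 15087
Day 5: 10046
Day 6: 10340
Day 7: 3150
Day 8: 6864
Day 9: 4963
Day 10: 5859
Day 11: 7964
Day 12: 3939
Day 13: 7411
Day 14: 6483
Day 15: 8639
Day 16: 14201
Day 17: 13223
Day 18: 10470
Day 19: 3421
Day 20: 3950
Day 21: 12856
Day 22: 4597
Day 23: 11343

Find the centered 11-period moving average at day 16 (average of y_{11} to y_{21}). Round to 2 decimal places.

8414.27

Sum of periods 11–21: 7964 + 3939 + 7411 + 6483 + 8639 + 14201 + 13223 + 10470 + 3421 + 3950 + 12856 = 92557
Divide by 11: 92557 / 11 = 8414.27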